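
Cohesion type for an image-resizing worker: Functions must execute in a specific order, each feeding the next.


Reasoning: Output of one is input to next
Type: Sequential cohesion

Sequential cohesion


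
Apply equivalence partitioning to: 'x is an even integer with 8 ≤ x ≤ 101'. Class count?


Constraint: even integers in [8, 101]
Class 1: x < 8 — out-of-range invalid
Class 2: x in [8,101] but odd — wrong type invalid
Class 3: x in [8,101] and even — valid
Class 4: x > 101 — out-of-range invalid
Total equivalence classes: 4

4 equivalence classes


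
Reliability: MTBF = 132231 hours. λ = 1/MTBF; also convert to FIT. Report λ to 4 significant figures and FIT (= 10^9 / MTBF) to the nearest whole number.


Formula: λ = 1 / MTBF; FIT = λ × 1e9 = 1e9 / MTBF
λ = 1 / 132231 ≈ 7.563e-06 failures/hour
FIT = 1e9 / 132231 ≈ 7563 failures per 1e9 hours (nearest whole number)

λ = 7.563e-06 /h, FIT = 7563


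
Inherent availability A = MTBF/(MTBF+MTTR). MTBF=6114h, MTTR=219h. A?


Availability = MTBF / (MTBF + MTTR)
Availability = 6114 / (6114 + 219)
Availability = 6114 / 6333
Availability = 96.5419%

96.5419%


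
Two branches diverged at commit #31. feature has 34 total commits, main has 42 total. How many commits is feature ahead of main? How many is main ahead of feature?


Common ancestor: commit #31
feature commits after divergence: 34 - 31 = 3
main commits after divergence: 42 - 31 = 11
feature is 3 commits ahead of main
main is 11 commits ahead of feature

feature ahead: 3, main ahead: 11


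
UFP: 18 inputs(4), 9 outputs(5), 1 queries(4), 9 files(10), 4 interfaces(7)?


UFP = EI*4 + EO*5 + EQ*4 + ILF*10 + EIF*7
UFP = 18*4 + 9*5 + 1*4 + 9*10 + 4*7
UFP = 72 + 45 + 4 + 90 + 28
UFP = 239

239


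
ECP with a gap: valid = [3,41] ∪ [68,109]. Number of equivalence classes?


Valid ranges: [3,41] and [68,109]
Class 1: x < 3 — invalid
Class 2: 3 ≤ x ≤ 41 — valid
Class 3: 41 < x < 68 — invalid (gap between ranges)
Class 4: 68 ≤ x ≤ 109 — valid
Class 5: x > 109 — invalid
Total equivalence classes: 5

5 equivalence classes


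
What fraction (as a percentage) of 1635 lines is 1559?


Coverage = covered / total * 100
Coverage = 1559 / 1635 * 100
Coverage = 95.35%

95.35%


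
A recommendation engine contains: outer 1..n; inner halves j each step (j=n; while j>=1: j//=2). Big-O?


Reasoning: n times log n
Complexity: O(n log n)

O(n log n)


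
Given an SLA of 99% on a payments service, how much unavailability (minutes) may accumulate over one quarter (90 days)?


Formula: allowed downtime = period * (100 - SLA) / 100
Period (quarter (90 days)) = 129600 minutes
Unavailability fraction = (100 - 99.0) / 100
Allowed downtime = 129600 * (100 - 99.0) / 100
Allowed downtime = 1296.0 minutes

1296.0 minutes


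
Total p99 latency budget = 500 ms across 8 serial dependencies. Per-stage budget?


Formula: per_stage = total_budget / stages
per_stage = 500 / 8
per_stage = 62.5 ms

62.5 ms


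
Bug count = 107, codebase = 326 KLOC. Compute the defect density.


Defect density = defects / KLOC
Defect density = 107 / 326
Defect density = 0.328 defects/KLOC

0.328 defects/KLOC


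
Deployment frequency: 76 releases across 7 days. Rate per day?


Formula: deployments per day = releases / days
= 76 / 7
= 10.857 deploys/day
(equivalently, 76.0 deploys/week)

10.857 deploys/day


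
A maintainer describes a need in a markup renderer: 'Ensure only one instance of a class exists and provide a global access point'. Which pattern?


This matches the Singleton pattern

Singleton


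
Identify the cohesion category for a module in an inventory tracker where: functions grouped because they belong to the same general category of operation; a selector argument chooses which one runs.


Reasoning: Grouped by category of activity, not by data or sequence
Type: Logical cohesion

Logical cohesion


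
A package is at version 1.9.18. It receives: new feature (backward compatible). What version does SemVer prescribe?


Current: 1.9.18
Change category: 'new feature (backward compatible)' → minor bump
SemVer rule: minor bump → increment MINOR, reset PATCH to 0 (MAJOR unchanged)
New: 1.10.0

1.10.0


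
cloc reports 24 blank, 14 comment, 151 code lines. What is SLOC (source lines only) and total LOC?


Total LOC = blank + comment + code
Total LOC = 24 + 14 + 151 = 189
SLOC (source only) = code = 151

Total LOC: 189, SLOC: 151


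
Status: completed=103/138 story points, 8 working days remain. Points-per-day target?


Formula: Required rate = Remaining points / Days left
Remaining = 138 - 103 = 35 points
Required rate = 35 / 8 = 4.38 points/day

4.38 points/day


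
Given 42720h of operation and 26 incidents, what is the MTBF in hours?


Formula: MTBF = Total operating time / Number of failures
MTBF = 42720 / 26
MTBF = 1643.08 hours

1643.08 hours


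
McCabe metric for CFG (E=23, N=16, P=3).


Formula: V(G) = E - N + 2P
V(G) = 23 - 16 + 2*3
V(G) = 7 + 6
V(G) = 13

13


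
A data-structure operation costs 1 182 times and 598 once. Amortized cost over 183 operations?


Formula: Amortized cost = Total cost / Operations
Total cost = (182 * 1) + (1 * 598)
Total cost = 182 + 598 = 780
Amortized = 780 / 183 = 4.2623

4.2623


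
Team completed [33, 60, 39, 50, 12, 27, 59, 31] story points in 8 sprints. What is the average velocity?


Formula: Avg velocity = Total points / Number of sprints
Points: [33, 60, 39, 50, 12, 27, 59, 31]
Sum = 33 + 60 + 39 + 50 + 12 + 27 + 59 + 31 = 311
Avg velocity = 311 / 8 = 38.88 points/sprint

38.88 points/sprint


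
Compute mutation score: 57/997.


Mutation score = killed / total * 100
Mutation score = 57 / 997 * 100
Mutation score = 5.72%

5.72%


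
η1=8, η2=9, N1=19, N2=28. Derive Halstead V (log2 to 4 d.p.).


Formula: V = N * log2(η), where N = N1 + N2 and η = η1 + η2
η = 8 + 9 = 17
N = 19 + 28 = 47
log2(17) ≈ 4.0875
V = 47 * 4.0875 = 192.11

192.11


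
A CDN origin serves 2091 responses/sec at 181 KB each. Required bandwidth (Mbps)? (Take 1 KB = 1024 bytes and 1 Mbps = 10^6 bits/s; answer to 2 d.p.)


Formula: Mbps = payload_bytes * RPS * 8 / 1e6
Payload per request = 181 KB = 181 * 1024 = 185344 bytes
Total bytes/sec = 185344 * 2091 = 387554304
Total bits/sec = 387554304 * 8 = 3100434432
Mbps = 3100434432 / 1e6 = 3100.43

3100.43 Mbps


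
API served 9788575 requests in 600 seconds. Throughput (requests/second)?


Formula: throughput = requests / seconds
throughput = 9788575 / 600
throughput = 16314.29 requests/second

16314.29 requests/second


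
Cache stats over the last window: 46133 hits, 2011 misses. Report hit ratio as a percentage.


Formula: hit rate = hits / (hits + misses) * 100
hit rate = 46133 / (46133 + 2011) * 100
hit rate = 46133 / 48144 * 100
hit rate = 95.82%

95.82%


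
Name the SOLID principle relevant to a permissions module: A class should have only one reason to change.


This describes the Single Responsibility Principle (SRP)

Single Responsibility Principle (SRP)


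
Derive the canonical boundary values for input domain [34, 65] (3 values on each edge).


Range: [34, 65]
Boundaries: just below min, min, min+1, max-1, max, just above max
Values: [33, 34, 35, 64, 65, 66]

[33, 34, 35, 64, 65, 66]


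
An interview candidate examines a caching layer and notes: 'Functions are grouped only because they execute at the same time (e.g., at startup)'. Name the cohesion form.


Reasoning: Related by timing only
Type: Temporal cohesion

Temporal cohesion


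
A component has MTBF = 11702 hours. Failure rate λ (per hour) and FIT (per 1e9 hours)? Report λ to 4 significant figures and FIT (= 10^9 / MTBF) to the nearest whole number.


Formula: λ = 1 / MTBF; FIT = λ × 1e9 = 1e9 / MTBF
λ = 1 / 11702 ≈ 8.546e-05 failures/hour
FIT = 1e9 / 11702 ≈ 85455 failures per 1e9 hours (nearest whole number)

λ = 8.546e-05 /h, FIT = 85455


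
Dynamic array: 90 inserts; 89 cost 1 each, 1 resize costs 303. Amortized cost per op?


Formula: Amortized cost = Total cost / Operations
Total cost = (89 * 1) + (1 * 303)
Total cost = 89 + 303 = 392
Amortized = 392 / 90 = 4.3556

4.3556


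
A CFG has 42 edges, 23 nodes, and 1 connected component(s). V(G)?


Formula: V(G) = E - N + 2P
V(G) = 42 - 23 + 2*1
V(G) = 19 + 2
V(G) = 21

21


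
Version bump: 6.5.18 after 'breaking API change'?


Current: 6.5.18
Change category: 'breaking API change' → major bump
SemVer rule: major bump → increment MAJOR, reset MINOR and PATCH to 0
New: 7.0.0

7.0.0


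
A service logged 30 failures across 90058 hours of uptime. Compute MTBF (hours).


Formula: MTBF = Total operating time / Number of failures
MTBF = 90058 / 30
MTBF = 3001.93 hours

3001.93 hours


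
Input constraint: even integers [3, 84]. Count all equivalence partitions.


Constraint: even integers in [3, 84]
Class 1: x < 3 — out-of-range invalid
Class 2: x in [3,84] but odd — wrong type invalid
Class 3: x in [3,84] and even — valid
Class 4: x > 84 — out-of-range invalid
Total equivalence classes: 4

4 equivalence classes


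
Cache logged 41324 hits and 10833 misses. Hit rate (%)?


Formula: hit rate = hits / (hits + misses) * 100
hit rate = 41324 / (41324 + 10833) * 100
hit rate = 41324 / 52157 * 100
hit rate = 79.23%

79.23%


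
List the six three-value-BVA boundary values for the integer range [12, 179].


Range: [12, 179]
Boundaries: just below min, min, min+1, max-1, max, just above max
Values: [11, 12, 13, 178, 179, 180]

[11, 12, 13, 178, 179, 180]


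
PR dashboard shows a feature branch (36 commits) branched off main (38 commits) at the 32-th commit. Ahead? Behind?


Common ancestor: commit #32
feature commits after divergence: 36 - 32 = 4
main commits after divergence: 38 - 32 = 6
feature is 4 commits ahead of main
main is 6 commits ahead of feature

feature ahead: 4, main ahead: 6


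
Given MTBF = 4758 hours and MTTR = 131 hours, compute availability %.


Availability = MTBF / (MTBF + MTTR)
Availability = 4758 / (4758 + 131)
Availability = 4758 / 4889
Availability = 97.3205%

97.3205%


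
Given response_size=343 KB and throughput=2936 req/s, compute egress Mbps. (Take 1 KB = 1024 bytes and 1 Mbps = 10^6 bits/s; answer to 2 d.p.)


Formula: Mbps = payload_bytes * RPS * 8 / 1e6
Payload per request = 343 KB = 343 * 1024 = 351232 bytes
Total bytes/sec = 351232 * 2936 = 1031217152
Total bits/sec = 1031217152 * 8 = 8249737216
Mbps = 8249737216 / 1e6 = 8249.74

8249.74 Mbps


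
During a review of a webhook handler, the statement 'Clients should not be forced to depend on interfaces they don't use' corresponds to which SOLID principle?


This describes the Interface Segregation Principle (ISP)

Interface Segregation Principle (ISP)


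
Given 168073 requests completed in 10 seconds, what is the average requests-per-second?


Formula: throughput = requests / seconds
throughput = 168073 / 10
throughput = 16807.3 requests/second

16807.3 requests/second


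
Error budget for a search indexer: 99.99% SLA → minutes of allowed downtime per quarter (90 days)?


Formula: allowed downtime = period * (100 - SLA) / 100
Period (quarter (90 days)) = 129600 minutes
Unavailability fraction = (100 - 99.99) / 100
Allowed downtime = 129600 * (100 - 99.99) / 100
Allowed downtime = 12.96 minutes

12.96 minutes


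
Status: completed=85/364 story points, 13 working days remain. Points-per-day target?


Formula: Required rate = Remaining points / Days left
Remaining = 364 - 85 = 279 points
Required rate = 279 / 13 = 21.46 points/day

21.46 points/day


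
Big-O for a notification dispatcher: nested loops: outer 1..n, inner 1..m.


Reasoning: product of independent bounds
Complexity: O(n*m)

O(n*m)


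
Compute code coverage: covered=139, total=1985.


Coverage = covered / total * 100
Coverage = 139 / 1985 * 100
Coverage = 7.0%

7.0%


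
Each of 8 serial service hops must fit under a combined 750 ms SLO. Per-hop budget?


Formula: per_stage = total_budget / stages
per_stage = 750 / 8
per_stage = 93.75 ms

93.75 ms


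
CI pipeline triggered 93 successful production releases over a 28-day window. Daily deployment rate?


Formula: deployments per day = releases / days
= 93 / 28
= 3.321 deploys/day
(equivalently, 23.25 deploys/week)

3.321 deploys/day


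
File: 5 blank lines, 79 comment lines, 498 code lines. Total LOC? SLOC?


Total LOC = blank + comment + code
Total LOC = 5 + 79 + 498 = 582
SLOC (source only) = code = 498

Total LOC: 582, SLOC: 498


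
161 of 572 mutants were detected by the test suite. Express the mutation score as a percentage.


Mutation score = killed / total * 100
Mutation score = 161 / 572 * 100
Mutation score = 28.15%

28.15%


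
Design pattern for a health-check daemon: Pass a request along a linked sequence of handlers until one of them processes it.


This matches the Chain of Responsibility pattern

Chain of Responsibility


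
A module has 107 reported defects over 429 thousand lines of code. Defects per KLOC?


Defect density = defects / KLOC
Defect density = 107 / 429
Defect density = 0.249 defects/KLOC

0.249 defects/KLOC


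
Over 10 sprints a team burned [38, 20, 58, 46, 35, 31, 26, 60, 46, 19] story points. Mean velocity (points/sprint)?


Formula: Avg velocity = Total points / Number of sprints
Points: [38, 20, 58, 46, 35, 31, 26, 60, 46, 19]
Sum = 38 + 20 + 58 + 46 + 35 + 31 + 26 + 60 + 46 + 19 = 379
Avg velocity = 379 / 10 = 37.9 points/sprint

37.9 points/sprint


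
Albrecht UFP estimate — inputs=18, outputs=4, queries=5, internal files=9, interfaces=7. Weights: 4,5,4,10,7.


UFP = EI*4 + EO*5 + EQ*4 + ILF*10 + EIF*7
UFP = 18*4 + 4*5 + 5*4 + 9*10 + 7*7
UFP = 72 + 20 + 20 + 90 + 49
UFP = 251

251


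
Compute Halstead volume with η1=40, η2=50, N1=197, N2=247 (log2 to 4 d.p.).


Formula: V = N * log2(η), where N = N1 + N2 and η = η1 + η2
η = 40 + 50 = 90
N = 197 + 247 = 444
log2(90) ≈ 6.4919
V = 444 * 6.4919 = 2882.40

2882.40


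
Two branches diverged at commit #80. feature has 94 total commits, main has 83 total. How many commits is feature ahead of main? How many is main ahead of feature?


Common ancestor: commit #80
feature commits after divergence: 94 - 80 = 14
main commits after divergence: 83 - 80 = 3
feature is 14 commits ahead of main
main is 3 commits ahead of feature

feature ahead: 14, main ahead: 3


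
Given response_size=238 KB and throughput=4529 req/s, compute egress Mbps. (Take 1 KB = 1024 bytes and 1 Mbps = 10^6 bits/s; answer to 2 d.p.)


Formula: Mbps = payload_bytes * RPS * 8 / 1e6
Payload per request = 238 KB = 238 * 1024 = 243712 bytes
Total bytes/sec = 243712 * 4529 = 1103771648
Total bits/sec = 1103771648 * 8 = 8830173184
Mbps = 8830173184 / 1e6 = 8830.17

8830.17 Mbps


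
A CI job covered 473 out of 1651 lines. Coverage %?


Coverage = covered / total * 100
Coverage = 473 / 1651 * 100
Coverage = 28.65%

28.65%


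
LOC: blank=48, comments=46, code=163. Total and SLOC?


Total LOC = blank + comment + code
Total LOC = 48 + 46 + 163 = 257
SLOC (source only) = code = 163

Total LOC: 257, SLOC: 163


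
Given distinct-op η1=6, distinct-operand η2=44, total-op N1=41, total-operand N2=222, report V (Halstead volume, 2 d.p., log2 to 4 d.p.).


Formula: V = N * log2(η), where N = N1 + N2 and η = η1 + η2
η = 6 + 44 = 50
N = 41 + 222 = 263
log2(50) ≈ 5.6439
V = 263 * 5.6439 = 1484.35

1484.35


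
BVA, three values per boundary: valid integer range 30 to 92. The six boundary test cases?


Range: [30, 92]
Boundaries: just below min, min, min+1, max-1, max, just above max
Values: [29, 30, 31, 91, 92, 93]

[29, 30, 31, 91, 92, 93]


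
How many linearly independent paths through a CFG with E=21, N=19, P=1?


Formula: V(G) = E - N + 2P
V(G) = 21 - 19 + 2*1
V(G) = 2 + 2
V(G) = 4

4


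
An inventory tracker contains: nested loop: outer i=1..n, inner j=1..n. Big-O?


Reasoning: n iterations times n iterations
Complexity: O(n^2)

O(n^2)


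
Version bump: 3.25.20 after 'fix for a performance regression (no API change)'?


Current: 3.25.20
Change category: 'fix for a performance regression (no API change)' → patch bump
SemVer rule: patch bump → increment PATCH (MAJOR and MINOR unchanged)
New: 3.25.21

3.25.21


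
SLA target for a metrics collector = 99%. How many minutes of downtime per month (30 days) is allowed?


Formula: allowed downtime = period * (100 - SLA) / 100
Period (month (30 days)) = 43200 minutes
Unavailability fraction = (100 - 99.0) / 100
Allowed downtime = 43200 * (100 - 99.0) / 100
Allowed downtime = 432.0 minutes

432.0 minutes


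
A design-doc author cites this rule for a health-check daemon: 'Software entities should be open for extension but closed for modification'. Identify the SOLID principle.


This describes the Open/Closed Principle (OCP)

Open/Closed Principle (OCP)


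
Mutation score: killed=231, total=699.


Mutation score = killed / total * 100
Mutation score = 231 / 699 * 100
Mutation score = 33.05%

33.05%


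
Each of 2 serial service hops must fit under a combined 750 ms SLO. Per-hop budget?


Formula: per_stage = total_budget / stages
per_stage = 750 / 2
per_stage = 375.0 ms

375.0 ms


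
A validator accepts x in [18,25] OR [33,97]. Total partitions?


Valid ranges: [18,25] and [33,97]
Class 1: x < 18 — invalid
Class 2: 18 ≤ x ≤ 25 — valid
Class 3: 25 < x < 33 — invalid (gap between ranges)
Class 4: 33 ≤ x ≤ 97 — valid
Class 5: x > 97 — invalid
Total equivalence classes: 5

5 equivalence classes


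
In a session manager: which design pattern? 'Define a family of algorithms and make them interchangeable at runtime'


This matches the Strategy pattern

Strategy


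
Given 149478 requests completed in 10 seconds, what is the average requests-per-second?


Formula: throughput = requests / seconds
throughput = 149478 / 10
throughput = 14947.8 requests/second

14947.8 requests/second


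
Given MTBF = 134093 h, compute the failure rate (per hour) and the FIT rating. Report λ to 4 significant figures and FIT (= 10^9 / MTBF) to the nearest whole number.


Formula: λ = 1 / MTBF; FIT = λ × 1e9 = 1e9 / MTBF
λ = 1 / 134093 ≈ 7.458e-06 failures/hour
FIT = 1e9 / 134093 ≈ 7458 failures per 1e9 hours (nearest whole number)

λ = 7.458e-06 /h, FIT = 7458


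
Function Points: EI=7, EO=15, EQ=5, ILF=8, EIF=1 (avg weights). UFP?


UFP = EI*4 + EO*5 + EQ*4 + ILF*10 + EIF*7
UFP = 7*4 + 15*5 + 5*4 + 8*10 + 1*7
UFP = 28 + 75 + 20 + 80 + 7
UFP = 210

210


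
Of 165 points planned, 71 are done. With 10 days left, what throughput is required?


Formula: Required rate = Remaining points / Days left
Remaining = 165 - 71 = 94 points
Required rate = 94 / 10 = 9.4 points/day

9.4 points/day


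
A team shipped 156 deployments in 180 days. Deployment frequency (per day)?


Formula: deployments per day = releases / days
= 156 / 180
= 0.867 deploys/day
(equivalently, 6.07 deploys/week)

0.867 deploys/day


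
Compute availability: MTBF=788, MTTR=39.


Availability = MTBF / (MTBF + MTTR)
Availability = 788 / (788 + 39)
Availability = 788 / 827
Availability = 95.2842%

95.2842%


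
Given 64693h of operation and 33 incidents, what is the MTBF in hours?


Formula: MTBF = Total operating time / Number of failures
MTBF = 64693 / 33
MTBF = 1960.39 hours

1960.39 hours


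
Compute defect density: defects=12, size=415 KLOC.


Defect density = defects / KLOC
Defect density = 12 / 415
Defect density = 0.029 defects/KLOC

0.029 defects/KLOC


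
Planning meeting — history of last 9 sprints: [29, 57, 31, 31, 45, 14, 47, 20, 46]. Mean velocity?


Formula: Avg velocity = Total points / Number of sprints
Points: [29, 57, 31, 31, 45, 14, 47, 20, 46]
Sum = 29 + 57 + 31 + 31 + 45 + 14 + 47 + 20 + 46 = 320
Avg velocity = 320 / 9 = 35.56 points/sprint

35.56 points/sprint


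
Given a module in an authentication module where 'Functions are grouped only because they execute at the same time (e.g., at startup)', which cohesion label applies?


Reasoning: Related by timing only
Type: Temporal cohesion

Temporal cohesion


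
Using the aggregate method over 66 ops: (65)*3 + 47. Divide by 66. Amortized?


Formula: Amortized cost = Total cost / Operations
Total cost = (65 * 3) + (1 * 47)
Total cost = 195 + 47 = 242
Amortized = 242 / 66 = 3.6667

3.6667


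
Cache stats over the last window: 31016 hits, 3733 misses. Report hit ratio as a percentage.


Formula: hit rate = hits / (hits + misses) * 100
hit rate = 31016 / (31016 + 3733) * 100
hit rate = 31016 / 34749 * 100
hit rate = 89.26%

89.26%


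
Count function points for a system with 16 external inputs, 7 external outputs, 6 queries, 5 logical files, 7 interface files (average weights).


UFP = EI*4 + EO*5 + EQ*4 + ILF*10 + EIF*7
UFP = 16*4 + 7*5 + 6*4 + 5*10 + 7*7
UFP = 64 + 35 + 24 + 50 + 49
UFP = 222

222


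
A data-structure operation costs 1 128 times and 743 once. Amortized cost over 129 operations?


Formula: Amortized cost = Total cost / Operations
Total cost = (128 * 1) + (1 * 743)
Total cost = 128 + 743 = 871
Amortized = 871 / 129 = 6.7519

6.7519


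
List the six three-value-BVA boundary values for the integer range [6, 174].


Range: [6, 174]
Boundaries: just below min, min, min+1, max-1, max, just above max
Values: [5, 6, 7, 173, 174, 175]

[5, 6, 7, 173, 174, 175]


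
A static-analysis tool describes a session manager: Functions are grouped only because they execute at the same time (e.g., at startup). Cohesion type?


Reasoning: Related by timing only
Type: Temporal cohesion

Temporal cohesion


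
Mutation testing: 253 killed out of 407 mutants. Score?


Mutation score = killed / total * 100
Mutation score = 253 / 407 * 100
Mutation score = 62.16%

62.16%


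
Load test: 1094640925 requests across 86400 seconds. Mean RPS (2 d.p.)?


Formula: throughput = requests / seconds
throughput = 1094640925 / 86400
throughput = 12669.46 requests/second

12669.46 requests/second


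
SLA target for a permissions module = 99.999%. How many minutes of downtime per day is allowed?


Formula: allowed downtime = period * (100 - SLA) / 100
Period (day) = 1440 minutes
Unavailability fraction = (100 - 99.999) / 100
Allowed downtime = 1440 * (100 - 99.999) / 100
Allowed downtime = 0.0144 minutes

0.0144 minutes


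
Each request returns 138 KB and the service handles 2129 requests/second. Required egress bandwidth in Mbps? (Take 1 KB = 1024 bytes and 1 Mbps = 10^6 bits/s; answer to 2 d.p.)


Formula: Mbps = payload_bytes * RPS * 8 / 1e6
Payload per request = 138 KB = 138 * 1024 = 141312 bytes
Total bytes/sec = 141312 * 2129 = 300853248
Total bits/sec = 300853248 * 8 = 2406825984
Mbps = 2406825984 / 1e6 = 2406.83

2406.83 Mbps


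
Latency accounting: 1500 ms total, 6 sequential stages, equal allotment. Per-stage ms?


Formula: per_stage = total_budget / stages
per_stage = 1500 / 6
per_stage = 250.0 ms

250.0 ms


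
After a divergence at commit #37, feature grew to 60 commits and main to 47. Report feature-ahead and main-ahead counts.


Common ancestor: commit #37
feature commits after divergence: 60 - 37 = 23
main commits after divergence: 47 - 37 = 10
feature is 23 commits ahead of main
main is 10 commits ahead of feature

feature ahead: 23, main ahead: 10


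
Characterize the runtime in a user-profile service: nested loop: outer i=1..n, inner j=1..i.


Reasoning: triangle: n(n+1)/2 ~ n^2/2
Complexity: O(n^2)

O(n^2)


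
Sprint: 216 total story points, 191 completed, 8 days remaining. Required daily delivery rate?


Formula: Required rate = Remaining points / Days left
Remaining = 216 - 191 = 25 points
Required rate = 25 / 8 = 3.13 points/day

3.13 points/day


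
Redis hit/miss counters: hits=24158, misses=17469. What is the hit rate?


Formula: hit rate = hits / (hits + misses) * 100
hit rate = 24158 / (24158 + 17469) * 100
hit rate = 24158 / 41627 * 100
hit rate = 58.03%

58.03%


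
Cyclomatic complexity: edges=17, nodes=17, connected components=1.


Formula: V(G) = E - N + 2P
V(G) = 17 - 17 + 2*1
V(G) = 0 + 2
V(G) = 2

2


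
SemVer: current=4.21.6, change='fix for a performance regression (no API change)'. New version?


Current: 4.21.6
Change category: 'fix for a performance regression (no API change)' → patch bump
SemVer rule: patch bump → increment PATCH (MAJOR and MINOR unchanged)
New: 4.21.7

4.21.7


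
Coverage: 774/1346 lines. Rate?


Coverage = covered / total * 100
Coverage = 774 / 1346 * 100
Coverage = 57.5%

57.5%


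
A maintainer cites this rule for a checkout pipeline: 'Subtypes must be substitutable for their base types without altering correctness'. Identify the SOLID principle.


This describes the Liskov Substitution Principle (LSP)

Liskov Substitution Principle (LSP)


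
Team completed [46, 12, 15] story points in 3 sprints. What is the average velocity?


Formula: Avg velocity = Total points / Number of sprints
Points: [46, 12, 15]
Sum = 46 + 12 + 15 = 73
Avg velocity = 73 / 3 = 24.33 points/sprint

24.33 points/sprint


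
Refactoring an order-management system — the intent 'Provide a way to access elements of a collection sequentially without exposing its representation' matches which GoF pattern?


This matches the Iterator pattern

Iterator


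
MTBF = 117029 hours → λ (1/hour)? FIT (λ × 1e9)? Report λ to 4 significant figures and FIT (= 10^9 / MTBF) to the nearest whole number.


Formula: λ = 1 / MTBF; FIT = λ × 1e9 = 1e9 / MTBF
λ = 1 / 117029 ≈ 8.545e-06 failures/hour
FIT = 1e9 / 117029 ≈ 8545 failures per 1e9 hours (nearest whole number)

λ = 8.545e-06 /h, FIT = 8545


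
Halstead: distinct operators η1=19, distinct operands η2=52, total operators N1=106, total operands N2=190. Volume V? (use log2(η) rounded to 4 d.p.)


Formula: V = N * log2(η), where N = N1 + N2 and η = η1 + η2
η = 19 + 52 = 71
N = 106 + 190 = 296
log2(71) ≈ 6.1497
V = 296 * 6.1497 = 1820.31

1820.31


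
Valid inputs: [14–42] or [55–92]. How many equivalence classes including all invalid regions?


Valid ranges: [14,42] and [55,92]
Class 1: x < 14 — invalid
Class 2: 14 ≤ x ≤ 42 — valid
Class 3: 42 < x < 55 — invalid (gap between ranges)
Class 4: 55 ≤ x ≤ 92 — valid
Class 5: x > 92 — invalid
Total equivalence classes: 5

5 equivalence classes


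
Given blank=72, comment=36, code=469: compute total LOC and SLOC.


Total LOC = blank + comment + code
Total LOC = 72 + 36 + 469 = 577
SLOC (source only) = code = 469

Total LOC: 577, SLOC: 469


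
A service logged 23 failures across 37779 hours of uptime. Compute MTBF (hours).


Formula: MTBF = Total operating time / Number of failures
MTBF = 37779 / 23
MTBF = 1642.57 hours

1642.57 hours


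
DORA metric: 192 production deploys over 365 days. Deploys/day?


Formula: deployments per day = releases / days
= 192 / 365
= 0.526 deploys/day
(equivalently, 3.68 deploys/week)

0.526 deploys/day


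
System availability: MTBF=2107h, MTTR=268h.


Availability = MTBF / (MTBF + MTTR)
Availability = 2107 / (2107 + 268)
Availability = 2107 / 2375
Availability = 88.7158%

88.7158%


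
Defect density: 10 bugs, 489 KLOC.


Defect density = defects / KLOC
Defect density = 10 / 489
Defect density = 0.02 defects/KLOC

0.02 defects/KLOC


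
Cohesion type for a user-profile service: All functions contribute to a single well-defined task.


Reasoning: Best: single purpose
Type: Functional cohesion

Functional cohesion


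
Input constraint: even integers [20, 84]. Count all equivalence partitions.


Constraint: even integers in [20, 84]
Class 1: x < 20 — out-of-range invalid
Class 2: x in [20,84] but odd — wrong type invalid
Class 3: x in [20,84] and even — valid
Class 4: x > 84 — out-of-range invalid
Total equivalence classes: 4

4 equivalence classes


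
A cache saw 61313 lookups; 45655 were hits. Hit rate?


Formula: hit rate = hits / (hits + misses) * 100
hit rate = 45655 / (45655 + 15658) * 100
hit rate = 45655 / 61313 * 100
hit rate = 74.46%

74.46%


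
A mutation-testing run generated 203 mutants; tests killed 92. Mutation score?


Mutation score = killed / total * 100
Mutation score = 92 / 203 * 100
Mutation score = 45.32%

45.32%


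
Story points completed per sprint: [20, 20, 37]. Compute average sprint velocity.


Formula: Avg velocity = Total points / Number of sprints
Points: [20, 20, 37]
Sum = 20 + 20 + 37 = 77
Avg velocity = 77 / 3 = 25.67 points/sprint

25.67 points/sprint


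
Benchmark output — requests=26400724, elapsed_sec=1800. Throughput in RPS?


Formula: throughput = requests / seconds
throughput = 26400724 / 1800
throughput = 14667.07 requests/second

14667.07 requests/second


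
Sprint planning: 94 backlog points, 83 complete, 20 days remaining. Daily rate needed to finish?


Formula: Required rate = Remaining points / Days left
Remaining = 94 - 83 = 11 points
Required rate = 11 / 20 = 0.55 points/day

0.55 points/day


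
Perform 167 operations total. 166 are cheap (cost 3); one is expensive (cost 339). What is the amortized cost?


Formula: Amortized cost = Total cost / Operations
Total cost = (166 * 3) + (1 * 339)
Total cost = 498 + 339 = 837
Amortized = 837 / 167 = 5.012

5.012


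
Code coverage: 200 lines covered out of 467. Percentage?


Coverage = covered / total * 100
Coverage = 200 / 467 * 100
Coverage = 42.83%

42.83%


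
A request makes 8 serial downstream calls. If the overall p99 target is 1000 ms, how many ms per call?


Formula: per_stage = total_budget / stages
per_stage = 1000 / 8
per_stage = 125.0 ms

125.0 ms


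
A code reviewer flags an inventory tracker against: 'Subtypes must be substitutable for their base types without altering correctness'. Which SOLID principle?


This describes the Liskov Substitution Principle (LSP)

Liskov Substitution Principle (LSP)


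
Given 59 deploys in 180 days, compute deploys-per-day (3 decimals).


Formula: deployments per day = releases / days
= 59 / 180
= 0.328 deploys/day
(equivalently, 2.29 deploys/week)

0.328 deploys/day


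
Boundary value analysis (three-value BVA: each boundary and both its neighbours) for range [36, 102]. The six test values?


Range: [36, 102]
Boundaries: just below min, min, min+1, max-1, max, just above max
Values: [35, 36, 37, 101, 102, 103]

[35, 36, 37, 101, 102, 103]


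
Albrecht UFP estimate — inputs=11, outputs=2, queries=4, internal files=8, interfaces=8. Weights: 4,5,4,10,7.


UFP = EI*4 + EO*5 + EQ*4 + ILF*10 + EIF*7
UFP = 11*4 + 2*5 + 4*4 + 8*10 + 8*7
UFP = 44 + 10 + 16 + 80 + 56
UFP = 206

206


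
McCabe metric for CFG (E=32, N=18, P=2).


Formula: V(G) = E - N + 2P
V(G) = 32 - 18 + 2*2
V(G) = 14 + 4
V(G) = 18

18


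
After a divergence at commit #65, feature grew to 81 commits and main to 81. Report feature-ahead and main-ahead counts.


Common ancestor: commit #65
feature commits after divergence: 81 - 65 = 16
main commits after divergence: 81 - 65 = 16
feature is 16 commits ahead of main
main is 16 commits ahead of feature

feature ahead: 16, main ahead: 16


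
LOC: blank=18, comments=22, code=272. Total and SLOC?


Total LOC = blank + comment + code
Total LOC = 18 + 22 + 272 = 312
SLOC (source only) = code = 272

Total LOC: 312, SLOC: 272


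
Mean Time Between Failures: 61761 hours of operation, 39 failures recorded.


Formula: MTBF = Total operating time / Number of failures
MTBF = 61761 / 39
MTBF = 1583.62 hours

1583.62 hours


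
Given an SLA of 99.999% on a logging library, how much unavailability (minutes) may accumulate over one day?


Formula: allowed downtime = period * (100 - SLA) / 100
Period (day) = 1440 minutes
Unavailability fraction = (100 - 99.999) / 100
Allowed downtime = 1440 * (100 - 99.999) / 100
Allowed downtime = 0.0144 minutes

0.0144 minutes


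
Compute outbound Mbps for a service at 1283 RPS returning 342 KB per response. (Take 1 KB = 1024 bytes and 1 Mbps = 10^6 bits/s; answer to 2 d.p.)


Formula: Mbps = payload_bytes * RPS * 8 / 1e6
Payload per request = 342 KB = 342 * 1024 = 350208 bytes
Total bytes/sec = 350208 * 1283 = 449316864
Total bits/sec = 449316864 * 8 = 3594534912
Mbps = 3594534912 / 1e6 = 3594.53

3594.53 Mbps


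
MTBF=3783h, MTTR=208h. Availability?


Availability = MTBF / (MTBF + MTTR)
Availability = 3783 / (3783 + 208)
Availability = 3783 / 3991
Availability = 94.7883%

94.7883%


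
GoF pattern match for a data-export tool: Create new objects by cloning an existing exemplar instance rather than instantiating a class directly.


This matches the Prototype pattern

Prototype


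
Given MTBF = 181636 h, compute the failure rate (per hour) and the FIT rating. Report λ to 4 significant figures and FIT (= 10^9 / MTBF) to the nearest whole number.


Formula: λ = 1 / MTBF; FIT = λ × 1e9 = 1e9 / MTBF
λ = 1 / 181636 ≈ 5.506e-06 failures/hour
FIT = 1e9 / 181636 ≈ 5506 failures per 1e9 hours (nearest whole number)

λ = 5.506e-06 /h, FIT = 5506


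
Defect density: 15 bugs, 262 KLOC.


Defect density = defects / KLOC
Defect density = 15 / 262
Defect density = 0.057 defects/KLOC

0.057 defects/KLOC


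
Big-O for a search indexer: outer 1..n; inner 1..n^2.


Reasoning: n times n^2
Complexity: O(n^3)

O(n^3)


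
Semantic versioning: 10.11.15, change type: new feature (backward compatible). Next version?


Current: 10.11.15
Change category: 'new feature (backward compatible)' → minor bump
SemVer rule: minor bump → increment MINOR, reset PATCH to 0 (MAJOR unchanged)
New: 10.12.0

10.12.0


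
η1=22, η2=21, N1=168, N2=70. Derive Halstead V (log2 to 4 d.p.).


Formula: V = N * log2(η), where N = N1 + N2 and η = η1 + η2
η = 22 + 21 = 43
N = 168 + 70 = 238
log2(43) ≈ 5.4263
V = 238 * 5.4263 = 1291.46

1291.46


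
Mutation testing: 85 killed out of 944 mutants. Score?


Mutation score = killed / total * 100
Mutation score = 85 / 944 * 100
Mutation score = 9.0%

9.0%


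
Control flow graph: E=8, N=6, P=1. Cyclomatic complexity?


Formula: V(G) = E - N + 2P
V(G) = 8 - 6 + 2*1
V(G) = 2 + 2
V(G) = 4

4


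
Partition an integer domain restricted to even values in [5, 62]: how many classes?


Constraint: even integers in [5, 62]
Class 1: x < 5 — out-of-range invalid
Class 2: x in [5,62] but odd — wrong type invalid
Class 3: x in [5,62] and even — valid
Class 4: x > 62 — out-of-range invalid
Total equivalence classes: 4

4 equivalence classes


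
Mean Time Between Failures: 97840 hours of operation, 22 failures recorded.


Formula: MTBF = Total operating time / Number of failures
MTBF = 97840 / 22
MTBF = 4447.27 hours

4447.27 hours


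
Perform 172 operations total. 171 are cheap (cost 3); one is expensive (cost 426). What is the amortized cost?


Formula: Amortized cost = Total cost / Operations
Total cost = (171 * 3) + (1 * 426)
Total cost = 513 + 426 = 939
Amortized = 939 / 172 = 5.4593

5.4593


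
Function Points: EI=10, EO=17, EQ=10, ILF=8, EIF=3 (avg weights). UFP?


UFP = EI*4 + EO*5 + EQ*4 + ILF*10 + EIF*7
UFP = 10*4 + 17*5 + 10*4 + 8*10 + 3*7
UFP = 40 + 85 + 40 + 80 + 21
UFP = 266

266


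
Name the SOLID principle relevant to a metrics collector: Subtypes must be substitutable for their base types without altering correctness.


This describes the Liskov Substitution Principle (LSP)

Liskov Substitution Principle (LSP)


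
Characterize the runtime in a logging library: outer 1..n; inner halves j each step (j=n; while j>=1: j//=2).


Reasoning: n times log n
Complexity: O(n log n)

O(n log n)


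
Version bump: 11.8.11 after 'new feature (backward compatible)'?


Current: 11.8.11
Change category: 'new feature (backward compatible)' → minor bump
SemVer rule: minor bump → increment MINOR, reset PATCH to 0 (MAJOR unchanged)
New: 11.9.0

11.9.0


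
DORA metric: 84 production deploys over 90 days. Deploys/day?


Formula: deployments per day = releases / days
= 84 / 90
= 0.933 deploys/day
(equivalently, 6.53 deploys/week)

0.933 deploys/day


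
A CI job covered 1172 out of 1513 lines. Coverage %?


Coverage = covered / total * 100
Coverage = 1172 / 1513 * 100
Coverage = 77.46%

77.46%


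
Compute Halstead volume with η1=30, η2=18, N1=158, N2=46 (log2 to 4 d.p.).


Formula: V = N * log2(η), where N = N1 + N2 and η = η1 + η2
η = 30 + 18 = 48
N = 158 + 46 = 204
log2(48) ≈ 5.5850
V = 204 * 5.5850 = 1139.34

1139.34


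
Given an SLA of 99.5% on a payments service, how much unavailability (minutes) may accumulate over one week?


Formula: allowed downtime = period * (100 - SLA) / 100
Period (week) = 10080 minutes
Unavailability fraction = (100 - 99.5) / 100
Allowed downtime = 10080 * (100 - 99.5) / 100
Allowed downtime = 50.4 minutes

50.4 minutes


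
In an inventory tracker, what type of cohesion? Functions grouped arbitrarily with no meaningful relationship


Reasoning: Worst: random grouping
Type: Coincidental cohesion

Coincidental cohesion


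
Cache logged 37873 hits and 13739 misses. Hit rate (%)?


Formula: hit rate = hits / (hits + misses) * 100
hit rate = 37873 / (37873 + 13739) * 100
hit rate = 37873 / 51612 * 100
hit rate = 73.38%

73.38%


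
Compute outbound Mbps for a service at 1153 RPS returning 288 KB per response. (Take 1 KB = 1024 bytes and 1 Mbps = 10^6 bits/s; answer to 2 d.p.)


Formula: Mbps = payload_bytes * RPS * 8 / 1e6
Payload per request = 288 KB = 288 * 1024 = 294912 bytes
Total bytes/sec = 294912 * 1153 = 340033536
Total bits/sec = 340033536 * 8 = 2720268288
Mbps = 2720268288 / 1e6 = 2720.27

2720.27 Mbps


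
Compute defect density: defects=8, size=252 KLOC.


Defect density = defects / KLOC
Defect density = 8 / 252
Defect density = 0.032 defects/KLOC

0.032 defects/KLOC


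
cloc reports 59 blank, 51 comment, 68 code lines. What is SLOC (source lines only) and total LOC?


Total LOC = blank + comment + code
Total LOC = 59 + 51 + 68 = 178
SLOC (source only) = code = 68

Total LOC: 178, SLOC: 68


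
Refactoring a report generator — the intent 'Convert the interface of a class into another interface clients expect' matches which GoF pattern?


This matches the Adapter pattern

Adapter


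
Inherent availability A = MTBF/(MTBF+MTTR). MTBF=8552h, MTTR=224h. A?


Availability = MTBF / (MTBF + MTTR)
Availability = 8552 / (8552 + 224)
Availability = 8552 / 8776
Availability = 97.4476%

97.4476%


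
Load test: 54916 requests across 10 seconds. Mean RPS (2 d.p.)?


Formula: throughput = requests / seconds
throughput = 54916 / 10
throughput = 5491.6 requests/second

5491.6 requests/second


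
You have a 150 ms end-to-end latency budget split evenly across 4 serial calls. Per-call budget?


Formula: per_stage = total_budget / stages
per_stage = 150 / 4
per_stage = 37.5 ms

37.5 ms


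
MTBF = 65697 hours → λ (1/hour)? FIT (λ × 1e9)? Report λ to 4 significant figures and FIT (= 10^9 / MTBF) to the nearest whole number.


Formula: λ = 1 / MTBF; FIT = λ × 1e9 = 1e9 / MTBF
λ = 1 / 65697 ≈ 1.522e-05 failures/hour
FIT = 1e9 / 65697 ≈ 15221 failures per 1e9 hours (nearest whole number)

λ = 1.522e-05 /h, FIT = 15221


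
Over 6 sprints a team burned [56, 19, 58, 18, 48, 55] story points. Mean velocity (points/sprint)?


Formula: Avg velocity = Total points / Number of sprints
Points: [56, 19, 58, 18, 48, 55]
Sum = 56 + 19 + 58 + 18 + 48 + 55 = 254
Avg velocity = 254 / 6 = 42.33 points/sprint

42.33 points/sprint
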